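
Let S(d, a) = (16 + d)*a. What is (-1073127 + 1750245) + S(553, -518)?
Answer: 382376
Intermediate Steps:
S(d, a) = a*(16 + d)
(-1073127 + 1750245) + S(553, -518) = (-1073127 + 1750245) - 518*(16 + 553) = 677118 - 518*569 = 677118 - 294742 = 382376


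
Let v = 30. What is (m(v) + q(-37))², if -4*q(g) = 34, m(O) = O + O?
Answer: 10609/4 ≈ 2652.3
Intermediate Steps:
m(O) = 2*O
q(g) = -17/2 (q(g) = -¼*34 = -17/2)
(m(v) + q(-37))² = (2*30 - 17/2)² = (60 - 17/2)² = (103/2)² = 10609/4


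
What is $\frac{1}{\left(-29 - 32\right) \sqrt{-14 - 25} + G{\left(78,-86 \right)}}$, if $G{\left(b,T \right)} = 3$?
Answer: $\frac{1}{48376} + \frac{61 i \sqrt{39}}{145128} \approx 2.0671 \cdot 10^{-5} + 0.0026249 i$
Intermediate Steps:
$\frac{1}{\left(-29 - 32\right) \sqrt{-14 - 25} + G{\left(78,-86 \right)}} = \frac{1}{\left(-29 - 32\right) \sqrt{-14 - 25} + 3} = \frac{1}{- 61 \sqrt{-39} + 3} = \frac{1}{- 61 i \sqrt{39} + 3} = \frac{1}{3 - 61 i \sqrt{39}}$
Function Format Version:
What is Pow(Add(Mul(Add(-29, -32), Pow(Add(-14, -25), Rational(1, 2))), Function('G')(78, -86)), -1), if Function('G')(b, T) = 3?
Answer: Add(Rational(1, 48376), Mul(Rational(61, 145128), I, Pow(39, Rational(1, 2)))) ≈ Add(2.0671e-5, Mul(0.0026249, I))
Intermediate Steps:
Pow(Add(Mul(Add(-29, -32), Pow(Add(-14, -25), Rational(1, 2))), Function('G')(78, -86)), -1) = Pow(Add(Mul(Add(-29, -32), Pow(Add(-14, -25), Rational(1, 2))), 3), -1) = Pow(Add(Mul(-61, Pow(-39, Rational(1, 2))), 3), -1) = Pow(Add(Mul(-61, Mul(I, Pow(39, Rational(1, 2)))), 3), -1) = Pow(Add(Mul(-61, I, Pow(39, Rational(1, 2))), 3), -1) = Pow(Add(3, Mul(-61, I, Pow(39, Rational(1, 2)))), -1)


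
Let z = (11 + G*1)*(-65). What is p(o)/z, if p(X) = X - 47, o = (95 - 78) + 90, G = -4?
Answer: -12/91 ≈ -0.13187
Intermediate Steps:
o = 107 (o = 17 + 90 = 107)
p(X) = -47 + X
z = -455 (z = (11 - 4*1)*(-65) = (11 - 4)*(-65) = 7*(-65) = -455)
p(o)/z = (-47 + 107)/(-455) = 60*(-1/455) = -12/91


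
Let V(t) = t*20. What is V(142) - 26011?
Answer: -23171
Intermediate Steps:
V(t) = 20*t
V(142) - 26011 = 20*142 - 26011 = 2840 - 26011 = -23171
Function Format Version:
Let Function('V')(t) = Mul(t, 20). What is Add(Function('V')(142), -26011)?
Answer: -23171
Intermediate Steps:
Function('V')(t) = Mul(20, t)
Add(Function('V')(142), -26011) = Add(Mul(20, 142), -26011) = Add(2840, -26011) = -23171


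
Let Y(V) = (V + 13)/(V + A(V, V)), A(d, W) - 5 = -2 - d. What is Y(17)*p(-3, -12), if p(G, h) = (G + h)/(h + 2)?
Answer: 15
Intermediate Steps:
A(d, W) = 3 - d (A(d, W) = 5 + (-2 - d) = 3 - d)
p(G, h) = (G + h)/(2 + h)
Y(V) = 13/3 + V/3 (Y(V) = (V + 13)/(V + (3 - V)) = (13 + V)/3 = (13 + V)*(⅓) = 13/3 + V/3)
Y(17)*p(-3, -12) = (13/3 + (⅓)*17)*((-3 - 12)/(2 - 12)) = (13/3 + 17/3)*(-15/(-10)) = 10*(-⅒*(-15)) = 10*(3/2) = 15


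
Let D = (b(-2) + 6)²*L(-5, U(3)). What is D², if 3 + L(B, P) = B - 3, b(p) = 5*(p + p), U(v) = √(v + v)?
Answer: 4648336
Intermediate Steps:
U(v) = √2*√v (U(v) = √(2*v) = √2*√v)
b(p) = 10*p (b(p) = 5*(2*p) = 10*p)
L(B, P) = -6 + B (L(B, P) = -3 + (B - 3) = -3 + (-3 + B) = -6 + B)
D = -2156 (D = (10*(-2) + 6)²*(-6 - 5) = (-20 + 6)²*(-11) = (-14)²*(-11) = 196*(-11) = -2156)
D² = (-2156)² = 4648336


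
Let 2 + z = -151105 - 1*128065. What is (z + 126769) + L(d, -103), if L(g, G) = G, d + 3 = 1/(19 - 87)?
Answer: -152506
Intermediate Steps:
z = -279172 (z = -2 + (-151105 - 1*128065) = -2 + (-151105 - 128065) = -2 - 279170 = -279172)
d = -205/68 (d = -3 + 1/(19 - 87) = -3 + 1/(-68) = -3 - 1/68 = -205/68 ≈ -3.0147)
(z + 126769) + L(d, -103) = (-279172 + 126769) - 103 = -152403 - 103 = -152506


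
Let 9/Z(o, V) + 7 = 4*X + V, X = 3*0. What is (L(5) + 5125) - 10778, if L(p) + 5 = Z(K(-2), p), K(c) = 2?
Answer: -11325/2 ≈ -5662.5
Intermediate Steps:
X = 0
Z(o, V) = 9/(-7 + V) (Z(o, V) = 9/(-7 + (4*0 + V)) = 9/(-7 + (0 + V)) = 9/(-7 + V))
L(p) = -5 + 9/(-7 + p)
(L(5) + 5125) - 10778 = ((44 - 5*5)/(-7 + 5) + 5125) - 10778 = ((44 - 25)/(-2) + 5125) - 10778 = (-1/2*19 + 5125) - 10778 = (-19/2 + 5125) - 10778 = 10231/2 - 10778 = -11325/2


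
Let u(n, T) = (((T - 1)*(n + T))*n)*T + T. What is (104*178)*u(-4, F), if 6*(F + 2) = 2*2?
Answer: 32507072/27 ≈ 1.2040e+6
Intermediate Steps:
F = -4/3 (F = -2 + (2*2)/6 = -2 + (⅙)*4 = -2 + ⅔ = -4/3 ≈ -1.3333)
u(n, T) = T + T*n*(-1 + T)*(T + n) (u(n, T) = (((-1 + T)*(T + n))*n)*T + T = (n*(-1 + T)*(T + n))*T + T = T*n*(-1 + T)*(T + n) + T = T + T*n*(-1 + T)*(T + n))
(104*178)*u(-4, F) = (104*178)*(-4*(1 - 1*(-4)² - 4/3*(-4)² - 4*(-4/3)² - 1*(-4/3)*(-4))/3) = 18512*(-4*(1 - 1*16 - 4/3*16 - 4*16/9 - 16/3)/3) = 18512*(-4*(1 - 16 - 64/3 - 64/9 - 16/3)/3) = 18512*(-4/3*(-439/9)) = 18512*(1756/27) = 32507072/27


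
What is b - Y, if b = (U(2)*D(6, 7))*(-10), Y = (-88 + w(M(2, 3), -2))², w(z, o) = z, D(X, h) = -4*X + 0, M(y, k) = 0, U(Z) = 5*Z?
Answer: -5344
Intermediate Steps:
D(X, h) = -4*X
Y = 7744 (Y = (-88 + 0)² = (-88)² = 7744)
b = 2400 (b = ((5*2)*(-4*6))*(-10) = (10*(-24))*(-10) = -240*(-10) = 2400)
b - Y = 2400 - 1*7744 = 2400 - 7744 = -5344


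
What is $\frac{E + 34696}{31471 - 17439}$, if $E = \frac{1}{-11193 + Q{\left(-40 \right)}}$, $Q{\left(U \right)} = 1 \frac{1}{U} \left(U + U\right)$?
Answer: $\frac{388282935}{157032112} \approx 2.4726$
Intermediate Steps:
$Q{\left(U \right)} = 2$ ($Q{\left(U \right)} = \frac{2 U}{U} = 2$)
$E = - \frac{1}{11191}$ ($E = \frac{1}{-11193 + 2} = \frac{1}{-11191} = - \frac{1}{11191} \approx -8.9357 \cdot 10^{-5}$)
$\frac{E + 34696}{31471 - 17439} = \frac{- \frac{1}{11191} + 34696}{31471 - 17439} = \frac{388282935}{11191 \cdot 14032} = \frac{388282935}{11191} \cdot \frac{1}{14032} = \frac{388282935}{157032112}$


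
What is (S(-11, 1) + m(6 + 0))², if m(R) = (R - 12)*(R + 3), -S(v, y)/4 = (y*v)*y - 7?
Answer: 324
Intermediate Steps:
S(v, y) = 28 - 4*v*y² (S(v, y) = -4*((y*v)*y - 7) = -4*((v*y)*y - 7) = -4*(v*y² - 7) = -4*(-7 + v*y²) = 28 - 4*v*y²)
m(R) = (-12 + R)*(3 + R)
(S(-11, 1) + m(6 + 0))² = ((28 - 4*(-11)*1²) + (-36 + (6 + 0)² - 9*(6 + 0)))² = ((28 - 4*(-11)*1) + (-36 + 6² - 9*6))² = ((28 + 44) + (-36 + 36 - 54))² = (72 - 54)² = 18² = 324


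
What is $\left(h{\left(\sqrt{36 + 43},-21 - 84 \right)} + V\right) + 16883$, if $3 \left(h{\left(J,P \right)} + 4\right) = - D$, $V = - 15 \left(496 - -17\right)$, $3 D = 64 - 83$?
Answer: $\frac{82675}{9} \approx 9186.1$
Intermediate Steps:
$D = - \frac{19}{3}$ ($D = \frac{64 - 83}{3} = \frac{1}{3} \left(-19\right) = - \frac{19}{3} \approx -6.3333$)
$V = -7695$ ($V = - 15 \left(496 + 17\right) = \left(-15\right) 513 = -7695$)
$h{\left(J,P \right)} = - \frac{17}{9}$ ($h{\left(J,P \right)} = -4 + \frac{\left(-1\right) \left(- \frac{19}{3}\right)}{3} = -4 + \frac{1}{3} \cdot \frac{19}{3} = -4 + \frac{19}{9} = - \frac{17}{9}$)
$\left(h{\left(\sqrt{36 + 43},-21 - 84 \right)} + V\right) + 16883 = \left(- \frac{17}{9} - 7695\right) + 16883 = - \frac{69272}{9} + 16883 = \frac{82675}{9}$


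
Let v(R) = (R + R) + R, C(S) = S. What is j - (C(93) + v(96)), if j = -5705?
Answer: -6086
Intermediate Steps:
v(R) = 3*R (v(R) = 2*R + R = 3*R)
j - (C(93) + v(96)) = -5705 - (93 + 3*96) = -5705 - (93 + 288) = -5705 - 1*381 = -5705 - 381 = -6086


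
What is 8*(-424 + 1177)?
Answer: 6024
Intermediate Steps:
8*(-424 + 1177) = 8*753 = 6024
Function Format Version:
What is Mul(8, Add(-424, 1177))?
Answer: 6024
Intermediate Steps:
Mul(8, Add(-424, 1177)) = Mul(8, 753) = 6024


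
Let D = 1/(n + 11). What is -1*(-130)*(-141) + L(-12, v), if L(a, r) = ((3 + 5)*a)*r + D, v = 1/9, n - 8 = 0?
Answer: -1045415/57 ≈ -18341.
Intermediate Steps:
n = 8 (n = 8 + 0 = 8)
D = 1/19 (D = 1/(8 + 11) = 1/19 ≈ 0.052632)
v = ⅑ (v = 1*(⅑) = ⅑ ≈ 0.11111)
L(a, r) = 1/19 + 8*a*r (L(a, r) = ((3 + 5)*a)*r + 1/19 = (8*a)*r + 1/19 = 8*a*r + 1/19 = 1/19 + 8*a*r)
-1*(-130)*(-141) + L(-12, v) = -1*(-130)*(-141) + (1/19 + 8*(-12)*(⅑)) = 130*(-141) + (1/19 - 32/3) = -18330 - 605/57 = -1045415/57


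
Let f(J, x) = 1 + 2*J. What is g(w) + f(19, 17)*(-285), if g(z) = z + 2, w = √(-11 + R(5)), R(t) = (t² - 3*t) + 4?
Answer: -11113 + √3 ≈ -11111.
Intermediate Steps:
R(t) = 4 + t² - 3*t
w = √3 (w = √(-11 + (4 + 5² - 3*5)) = √(-11 + (4 + 25 - 15)) = √(-11 + 14) = √3 ≈ 1.7320)
g(z) = 2 + z
g(w) + f(19, 17)*(-285) = (2 + √3) + (1 + 2*19)*(-285) = (2 + √3) + (1 + 38)*(-285) = (2 + √3) + 39*(-285) = (2 + √3) - 11115 = -11113 + √3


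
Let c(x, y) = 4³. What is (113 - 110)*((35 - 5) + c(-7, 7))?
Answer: 282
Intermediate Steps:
c(x, y) = 64
(113 - 110)*((35 - 5) + c(-7, 7)) = (113 - 110)*((35 - 5) + 64) = 3*(30 + 64) = 3*94 = 282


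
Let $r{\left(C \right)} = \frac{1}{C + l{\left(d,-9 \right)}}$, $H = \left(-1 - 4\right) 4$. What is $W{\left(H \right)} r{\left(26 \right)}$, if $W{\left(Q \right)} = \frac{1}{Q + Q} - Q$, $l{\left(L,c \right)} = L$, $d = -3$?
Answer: $\frac{799}{920} \approx 0.86848$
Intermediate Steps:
$H = -20$ ($H = \left(-5\right) 4 = -20$)
$W{\left(Q \right)} = \frac{1}{2 Q} - Q$
$r{\left(C \right)} = \frac{1}{-3 + C}$ ($r{\left(C \right)} = \frac{1}{C - 3} = \frac{1}{-3 + C}$)
$W{\left(H \right)} r{\left(26 \right)} = \frac{\frac{1}{2 \left(-20\right)} - -20}{-3 + 26} = \frac{\frac{1}{2} \left(- \frac{1}{20}\right) + 20}{23} = \left(- \frac{1}{40} + 20\right) \frac{1}{23} = \frac{799}{40} \cdot \frac{1}{23} = \frac{799}{920}$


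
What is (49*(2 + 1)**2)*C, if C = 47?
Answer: 20727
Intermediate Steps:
(49*(2 + 1)**2)*C = (49*(2 + 1)**2)*47 = (49*3**2)*47 = (49*9)*47 = 441*47 = 20727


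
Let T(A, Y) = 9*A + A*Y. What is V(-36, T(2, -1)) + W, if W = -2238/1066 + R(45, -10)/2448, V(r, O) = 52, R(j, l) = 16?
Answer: 4069874/81549 ≈ 49.907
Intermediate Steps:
W = -170674/81549 (W = -2238/1066 + 16/2448 = -2238*1/1066 + 16*(1/2448) = -1119/533 + 1/153 = -170674/81549 ≈ -2.0929)
V(-36, T(2, -1)) + W = 52 - 170674/81549 = 4069874/81549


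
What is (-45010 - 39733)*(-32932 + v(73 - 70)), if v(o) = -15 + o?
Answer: 2791773392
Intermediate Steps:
(-45010 - 39733)*(-32932 + v(73 - 70)) = (-45010 - 39733)*(-32932 + (-15 + (73 - 70))) = -84743*(-32932 + (-15 + 3)) = -84743*(-32932 - 12) = -84743*(-32944) = 2791773392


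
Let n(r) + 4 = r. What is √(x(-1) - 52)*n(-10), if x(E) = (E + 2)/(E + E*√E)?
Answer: -7*√(-210 + 2*I) ≈ -0.48304 - 101.44*I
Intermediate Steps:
n(r) = -4 + r
x(E) = (2 + E)/(E + E^(3/2))
√(x(-1) - 52)*n(-10) = √((2 - 1)/(-1 + (-1)^(3/2)) - 52)*(-4 - 10) = √(1/(-1 - I) - 52)*(-14) = √(((-1 + I)/2)*1 - 52)*(-14) = √((-1 + I)/2 - 52)*(-14) = √(-52 + (-1 + I)/2)*(-14) = -14*√(-52 + (-1 + I)/2)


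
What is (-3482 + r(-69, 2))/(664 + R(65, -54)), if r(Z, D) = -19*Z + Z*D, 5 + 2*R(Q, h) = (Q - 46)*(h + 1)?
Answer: -2309/158 ≈ -14.614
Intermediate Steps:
R(Q, h) = -5/2 + (1 + h)*(-46 + Q)/2 (R(Q, h) = -5/2 + ((Q - 46)*(h + 1))/2 = -5/2 + ((-46 + Q)*(1 + h))/2 = -5/2 + ((1 + h)*(-46 + Q))/2 = -5/2 + (1 + h)*(-46 + Q)/2)
r(Z, D) = -19*Z + D*Z
(-3482 + r(-69, 2))/(664 + R(65, -54)) = (-3482 - 69*(-19 + 2))/(664 + (-51/2 + (1/2)*65 - 23*(-54) + (1/2)*65*(-54))) = (-3482 - 69*(-17))/(664 + (-51/2 + 65/2 + 1242 - 1755)) = (-3482 + 1173)/(664 - 506) = -2309/158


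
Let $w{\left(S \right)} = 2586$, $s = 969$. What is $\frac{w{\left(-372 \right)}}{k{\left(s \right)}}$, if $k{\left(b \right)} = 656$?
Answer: $\frac{1293}{328} \approx 3.9421$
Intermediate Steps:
$\frac{w{\left(-372 \right)}}{k{\left(s \right)}} = \frac{2586}{656} = 2586 \cdot \frac{1}{656} = \frac{1293}{328}$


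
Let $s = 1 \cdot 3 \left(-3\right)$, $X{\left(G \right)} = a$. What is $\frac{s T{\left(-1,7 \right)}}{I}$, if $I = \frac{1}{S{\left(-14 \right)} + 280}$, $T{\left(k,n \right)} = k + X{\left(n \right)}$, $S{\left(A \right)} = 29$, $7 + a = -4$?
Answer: $33372$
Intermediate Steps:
$a = -11$ ($a = -7 - 4 = -11$)
$X{\left(G \right)} = -11$
$T{\left(k,n \right)} = -11 + k$ ($T{\left(k,n \right)} = k - 11 = -11 + k$)
$s = -9$ ($s = 3 \left(-3\right) = -9$)
$I = \frac{1}{309}$ ($I = \frac{1}{29 + 280} = \frac{1}{309} \approx 0.0032362$)
$\frac{s T{\left(-1,7 \right)}}{I} = - 9 \left(-11 - 1\right) \frac{1}{\frac{1}{309}} = \left(-9\right) \left(-12\right) 309 = 108 \cdot 309 = 33372$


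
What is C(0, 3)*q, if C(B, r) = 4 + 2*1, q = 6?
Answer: 36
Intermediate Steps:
C(B, r) = 6 (C(B, r) = 4 + 2 = 6)
C(0, 3)*q = 6*6 = 36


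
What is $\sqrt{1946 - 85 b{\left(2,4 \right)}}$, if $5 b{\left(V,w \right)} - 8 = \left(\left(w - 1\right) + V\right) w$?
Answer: $7 \sqrt{30} \approx 38.341$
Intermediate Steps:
$b{\left(V,w \right)} = \frac{8}{5} + \frac{w \left(-1 + V + w\right)}{5}$ ($b{\left(V,w \right)} = \frac{8}{5} + \frac{\left(\left(w - 1\right) + V\right) w}{5} = \frac{8}{5} + \frac{\left(\left(-1 + w\right) + V\right) w}{5} = \frac{8}{5} + \frac{\left(-1 + V + w\right) w}{5} = \frac{8}{5} + \frac{w \left(-1 + V + w\right)}{5}$)
$\sqrt{1946 - 85 b{\left(2,4 \right)}} = \sqrt{1946 - 85 \left(\frac{8}{5} - \frac{4}{5} + \frac{4^{2}}{5} + \frac{1}{5} \cdot 2 \cdot 4\right)} = \sqrt{1946 - 85 \left(\frac{8}{5} - \frac{4}{5} + \frac{1}{5} \cdot 16 + \frac{8}{5}\right)} = \sqrt{1946 - 85 \left(\frac{8}{5} - \frac{4}{5} + \frac{16}{5} + \frac{8}{5}\right)} = \sqrt{1946 - 476} = \sqrt{1470} = 7 \sqrt{30}$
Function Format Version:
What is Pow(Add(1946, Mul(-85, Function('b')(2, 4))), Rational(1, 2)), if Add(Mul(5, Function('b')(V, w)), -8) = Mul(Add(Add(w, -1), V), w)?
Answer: Mul(7, Pow(30, Rational(1, 2))) ≈ 38.341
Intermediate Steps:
Function('b')(V, w) = Add(Rational(8, 5), Mul(Rational(1, 5), w, Add(-1, V, w))) (Function('b')(V, w) = Add(Rational(8, 5), Mul(Rational(1, 5), Mul(Add(Add(w, -1), V), w))) = Add(Rational(8, 5), Mul(Rational(1, 5), Mul(Add(Add(-1, w), V), w))) = Add(Rational(8, 5), Mul(Rational(1, 5), Mul(Add(-1, V, w), w))) = Add(Rational(8, 5), Mul(Rational(1, 5), Mul(w, Add(-1, V, w)))) = Add(Rational(8, 5), Mul(Rational(1, 5), w, Add(-1, V, w))))
Pow(Add(1946, Mul(-85, Function('b')(2, 4))), Rational(1, 2)) = Pow(Add(1946, Mul(-85, Add(Rational(8, 5), Mul(Rational(-1, 5), 4), Mul(Rational(1, 5), Pow(4, 2)), Mul(Rational(1, 5), 2, 4)))), Rational(1, 2)) = Pow(Add(1946, Mul(-85, Add(Rational(8, 5), Rational(-4, 5), Mul(Rational(1, 5), 16), Rational(8, 5)))), Rational(1, 2)) = Pow(Add(1946, Mul(-85, Add(Rational(8, 5), Rational(-4, 5), Rational(16, 5), Rational(8, 5)))), Rational(1, 2)) = Pow(Add(1946, Mul(-85, Rational(28, 5))), Rational(1, 2)) = Pow(Add(1946, -476), Rational(1, 2)) = Pow(1470, Rational(1, 2)) = Mul(7, Pow(30, Rational(1, 2)))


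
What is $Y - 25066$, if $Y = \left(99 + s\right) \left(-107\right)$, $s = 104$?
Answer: $-46787$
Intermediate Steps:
$Y = -21721$ ($Y = \left(99 + 104\right) \left(-107\right) = 203 \left(-107\right) = -21721$)
$Y - 25066 = -21721 - 25066 = -46787$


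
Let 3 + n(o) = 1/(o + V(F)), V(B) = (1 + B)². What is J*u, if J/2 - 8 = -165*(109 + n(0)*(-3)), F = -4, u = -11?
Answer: 426954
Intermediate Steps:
n(o) = -3 + 1/(9 + o) (n(o) = -3 + 1/(o + (1 - 4)²) = -3 + 1/(o + (-3)²) = -3 + 1/(o + 9) = -3 + 1/(9 + o))
J = -38814 (J = 16 + 2*(-165*(109 + ((-26 - 3*0)/(9 + 0))*(-3))) = 16 + 2*(-165*(109 + ((-26 + 0)/9)*(-3))) = 16 + 2*(-165*(109 + ((⅑)*(-26))*(-3))) = 16 + 2*(-165*(109 - 26/9*(-3))) = 16 + 2*(-165*(109 + 26/3)) = 16 + 2*(-165*353/3) = 16 + 2*(-19415) = 16 - 38830 = -38814)
J*u = -38814*(-11) = 426954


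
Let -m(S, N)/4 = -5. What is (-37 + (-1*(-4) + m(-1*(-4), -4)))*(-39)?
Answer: 507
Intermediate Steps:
m(S, N) = 20 (m(S, N) = -4*(-5) = 20)
(-37 + (-1*(-4) + m(-1*(-4), -4)))*(-39) = (-37 + (-1*(-4) + 20))*(-39) = (-37 + (4 + 20))*(-39) = (-37 + 24)*(-39) = -13*(-39) = 507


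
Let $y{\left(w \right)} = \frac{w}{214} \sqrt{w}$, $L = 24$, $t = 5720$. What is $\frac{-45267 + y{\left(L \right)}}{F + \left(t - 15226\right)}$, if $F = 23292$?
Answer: $- \frac{45267}{13786} + \frac{12 \sqrt{6}}{737551} \approx -3.2835$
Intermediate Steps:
$y{\left(w \right)} = \frac{w^{\frac{3}{2}}}{214}$ ($y{\left(w \right)} = \frac{w}{214} \sqrt{w} = \frac{w^{\frac{3}{2}}}{214}$)
$\frac{-45267 + y{\left(L \right)}}{F + \left(t - 15226\right)} = \frac{-45267 + \frac{24^{\frac{3}{2}}}{214}}{23292 + \left(5720 - 15226\right)} = \frac{-45267 + \frac{48 \sqrt{6}}{214}}{23292 - 9506} = \frac{-45267 + \frac{24 \sqrt{6}}{107}}{13786} = \left(-45267 + \frac{24 \sqrt{6}}{107}\right) \frac{1}{13786} = - \frac{45267}{13786} + \frac{12 \sqrt{6}}{737551}$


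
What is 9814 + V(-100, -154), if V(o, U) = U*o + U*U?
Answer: 48930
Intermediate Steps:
V(o, U) = U**2 + U*o (V(o, U) = U*o + U**2 = U**2 + U*o)
9814 + V(-100, -154) = 9814 - 154*(-154 - 100) = 9814 - 154*(-254) = 9814 + 39116 = 48930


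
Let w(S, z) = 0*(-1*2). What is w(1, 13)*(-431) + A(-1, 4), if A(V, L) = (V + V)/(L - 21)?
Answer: 2/17 ≈ 0.11765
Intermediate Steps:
A(V, L) = 2*V/(-21 + L) (A(V, L) = (2*V)/(-21 + L) = 2*V/(-21 + L))
w(S, z) = 0 (w(S, z) = 0*(-2) = 0)
w(1, 13)*(-431) + A(-1, 4) = 0*(-431) + 2*(-1)/(-21 + 4) = 0 + 2*(-1)/(-17) = 0 + 2*(-1)*(-1/17) = 0 + 2/17 = 2/17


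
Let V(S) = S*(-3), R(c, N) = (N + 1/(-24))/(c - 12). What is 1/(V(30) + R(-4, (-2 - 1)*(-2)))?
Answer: -384/34703 ≈ -0.011065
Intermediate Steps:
R(c, N) = (-1/24 + N)/(-12 + c) (R(c, N) = (N - 1/24)/(-12 + c) = (-1/24 + N)/(-12 + c))
V(S) = -3*S
1/(V(30) + R(-4, (-2 - 1)*(-2))) = 1/(-3*30 + (-1/24 + (-2 - 1)*(-2))/(-12 - 4)) = 1/(-90 + (-1/24 - 3*(-2))/(-16)) = 1/(-90 - (-1/24 + 6)/16) = 1/(-90 - 1/16*143/24) = 1/(-90 - 143/384) = 1/(-34703/384) = -384/34703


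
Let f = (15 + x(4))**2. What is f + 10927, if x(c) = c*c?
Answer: 11888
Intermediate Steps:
x(c) = c**2
f = 961 (f = (15 + 4**2)**2 = (15 + 16)**2 = 31**2 = 961)
f + 10927 = 961 + 10927 = 11888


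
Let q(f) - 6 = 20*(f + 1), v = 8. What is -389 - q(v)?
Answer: -575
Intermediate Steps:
q(f) = 26 + 20*f (q(f) = 6 + 20*(f + 1) = 6 + 20*(1 + f) = 6 + (20 + 20*f) = 26 + 20*f)
-389 - q(v) = -389 - (26 + 20*8) = -389 - (26 + 160) = -389 - 1*186 = -389 - 186 = -575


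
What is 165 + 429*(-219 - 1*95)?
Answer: -134541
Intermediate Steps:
165 + 429*(-219 - 1*95) = 165 + 429*(-219 - 95) = 165 + 429*(-314) = 165 - 134706 = -134541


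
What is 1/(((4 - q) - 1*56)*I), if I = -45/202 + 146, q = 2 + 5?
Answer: -202/1737373 ≈ -0.00011627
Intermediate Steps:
q = 7
I = 29447/202 (I = -45*1/202 + 146 = -45/202 + 146 = 29447/202 ≈ 145.78)
1/(((4 - q) - 1*56)*I) = 1/(((4 - 1*7) - 1*56)*(29447/202)) = 1/(((4 - 7) - 56)*(29447/202)) = 1/((-3 - 56)*(29447/202)) = 1/(-59*29447/202) = 1/(-1737373/202) = -202/1737373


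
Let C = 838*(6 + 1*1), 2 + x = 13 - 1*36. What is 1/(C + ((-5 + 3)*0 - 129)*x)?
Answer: 1/9091 ≈ 0.00011000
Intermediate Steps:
x = -25 (x = -2 + (13 - 1*36) = -2 + (13 - 36) = -2 - 23 = -25)
C = 5866 (C = 838*(6 + 1) = 838*7 = 5866)
1/(C + ((-5 + 3)*0 - 129)*x) = 1/(5866 + ((-5 + 3)*0 - 129)*(-25)) = 1/(5866 + (-2*0 - 129)*(-25)) = 1/(5866 + (0 - 129)*(-25)) = 1/(5866 - 129*(-25)) = 1/(5866 + 3225) = 1/9091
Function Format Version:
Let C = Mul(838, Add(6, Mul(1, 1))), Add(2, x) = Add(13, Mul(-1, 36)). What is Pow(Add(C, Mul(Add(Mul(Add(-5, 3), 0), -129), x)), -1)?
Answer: Rational(1, 9091) ≈ 0.00011000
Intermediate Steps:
x = -25 (x = Add(-2, Add(13, Mul(-1, 36))) = Add(-2, Add(13, -36)) = Add(-2, -23) = -25)
C = 5866 (C = Mul(838, Add(6, 1)) = Mul(838, 7) = 5866)
Pow(Add(C, Mul(Add(Mul(Add(-5, 3), 0), -129), x)), -1) = Pow(Add(5866, Mul(Add(Mul(Add(-5, 3), 0), -129), -25)), -1) = Pow(Add(5866, Mul(Add(Mul(-2, 0), -129), -25)), -1) = Pow(Add(5866, Mul(Add(0, -129), -25)), -1) = Pow(Add(5866, Mul(-129, -25)), -1) = Pow(Add(5866, 3225), -1) = Pow(9091, -1) = Rational(1, 9091)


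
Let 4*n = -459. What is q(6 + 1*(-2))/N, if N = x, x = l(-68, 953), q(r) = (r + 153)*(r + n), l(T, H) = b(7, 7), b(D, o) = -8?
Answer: 69551/32 ≈ 2173.5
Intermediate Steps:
l(T, H) = -8
n = -459/4 (n = (¼)*(-459) = -459/4 ≈ -114.75)
q(r) = (153 + r)*(-459/4 + r) (q(r) = (r + 153)*(r - 459/4) = (153 + r)*(-459/4 + r))
x = -8
N = -8
q(6 + 1*(-2))/N = (-70227/4 + (6 + 1*(-2))² + 153*(6 + 1*(-2))/4)/(-8) = (-70227/4 + (6 - 2)² + 153*(6 - 2)/4)*(-⅛) = (-70227/4 + 4² + (153/4)*4)*(-⅛) = (-70227/4 + 16 + 153)*(-⅛) = -69551/4*(-⅛) = 69551/32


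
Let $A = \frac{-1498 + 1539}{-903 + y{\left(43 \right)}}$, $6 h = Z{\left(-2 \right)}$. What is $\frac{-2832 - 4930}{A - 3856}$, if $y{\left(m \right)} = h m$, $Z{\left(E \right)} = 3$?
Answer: $\frac{166883}{82905} \approx 2.0129$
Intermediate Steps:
$h = \frac{1}{2}$ ($h = \frac{1}{6} \cdot 3 = \frac{1}{2} \approx 0.5$)
$y{\left(m \right)} = \frac{m}{2}$
$A = - \frac{2}{43}$ ($A = \frac{-1498 + 1539}{-903 + \frac{1}{2} \cdot 43} = \frac{41}{-903 + \frac{43}{2}} = \frac{41}{- \frac{1763}{2}} = 41 \left(- \frac{2}{1763}\right) = - \frac{2}{43} \approx -0.046512$)
$\frac{-2832 - 4930}{A - 3856} = \frac{-2832 - 4930}{- \frac{2}{43} - 3856} = - \frac{7762}{- \frac{165810}{43}} = \left(-7762\right) \left(- \frac{43}{165810}\right) = \frac{166883}{82905}$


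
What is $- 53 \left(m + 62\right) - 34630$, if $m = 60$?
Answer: $-41096$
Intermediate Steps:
$- 53 \left(m + 62\right) - 34630 = - 53 \left(60 + 62\right) - 34630 = \left(-53\right) 122 - 34630 = -6466 - 34630 = -41096$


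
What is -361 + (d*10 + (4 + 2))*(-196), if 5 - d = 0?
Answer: -11337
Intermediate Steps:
d = 5 (d = 5 - 1*0 = 5 + 0 = 5)
-361 + (d*10 + (4 + 2))*(-196) = -361 + (5*10 + (4 + 2))*(-196) = -361 + (50 + 6)*(-196) = -361 + 56*(-196) = -361 - 10976 = -11337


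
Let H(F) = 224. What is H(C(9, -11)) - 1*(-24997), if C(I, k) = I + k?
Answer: 25221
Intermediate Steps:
H(C(9, -11)) - 1*(-24997) = 224 - 1*(-24997) = 224 + 24997 = 25221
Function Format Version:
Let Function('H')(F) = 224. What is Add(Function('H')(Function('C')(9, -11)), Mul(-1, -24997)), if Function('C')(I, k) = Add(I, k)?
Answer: 25221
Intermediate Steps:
Add(Function('H')(Function('C')(9, -11)), Mul(-1, -24997)) = Add(224, Mul(-1, -24997)) = Add(224, 24997) = 25221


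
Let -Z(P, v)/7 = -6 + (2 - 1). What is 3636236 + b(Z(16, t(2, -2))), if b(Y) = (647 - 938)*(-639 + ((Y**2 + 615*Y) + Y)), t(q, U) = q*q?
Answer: -2808250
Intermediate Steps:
t(q, U) = q**2
Z(P, v) = 35 (Z(P, v) = -7*(-6 + (2 - 1)) = -7*(-6 + 1) = -7*(-5) = 35)
b(Y) = 185949 - 179256*Y - 291*Y**2 (b(Y) = -291*(-639 + (Y**2 + 616*Y)) = -291*(-639 + Y**2 + 616*Y) = 185949 - 179256*Y - 291*Y**2)
3636236 + b(Z(16, t(2, -2))) = 3636236 + (185949 - 179256*35 - 291*35**2) = 3636236 + (185949 - 6273960 - 291*1225) = 3636236 + (185949 - 6273960 - 356475) = 3636236 - 6444486 = -2808250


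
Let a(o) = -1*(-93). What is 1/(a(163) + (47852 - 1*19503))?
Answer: 1/28442 ≈ 3.5159e-5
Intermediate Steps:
a(o) = 93
1/(a(163) + (47852 - 1*19503)) = 1/(93 + (47852 - 1*19503)) = 1/(93 + (47852 - 19503)) = 1/(93 + 28349) = 1/28442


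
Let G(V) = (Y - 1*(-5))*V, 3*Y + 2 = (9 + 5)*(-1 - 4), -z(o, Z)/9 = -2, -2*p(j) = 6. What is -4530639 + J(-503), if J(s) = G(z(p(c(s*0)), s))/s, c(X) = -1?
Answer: -2278911075/503 ≈ -4.5306e+6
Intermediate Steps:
p(j) = -3 (p(j) = -1/2*6 = -3)
z(o, Z) = 18 (z(o, Z) = -9*(-2) = 18)
Y = -24 (Y = -2/3 + ((9 + 5)*(-1 - 4))/3 = -2/3 + (14*(-5))/3 = -2/3 + (1/3)*(-70) = -2/3 - 70/3 = -24)
G(V) = -19*V (G(V) = (-24 - 1*(-5))*V = (-24 + 5)*V = -19*V)
J(s) = -342/s (J(s) = (-19*18)/s = -342/s)
-4530639 + J(-503) = -4530639 - 342/(-503) = -4530639 - 342*(-1/503) = -4530639 + 342/503 = -2278911075/503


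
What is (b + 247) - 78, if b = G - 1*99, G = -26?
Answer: 44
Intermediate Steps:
b = -125 (b = -26 - 1*99 = -26 - 99 = -125)
(b + 247) - 78 = (-125 + 247) - 78 = 122 - 78 = 44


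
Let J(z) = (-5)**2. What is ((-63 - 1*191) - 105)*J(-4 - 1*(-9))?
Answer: -8975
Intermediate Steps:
J(z) = 25
((-63 - 1*191) - 105)*J(-4 - 1*(-9)) = ((-63 - 1*191) - 105)*25 = ((-63 - 191) - 105)*25 = (-254 - 105)*25 = -359*25 = -8975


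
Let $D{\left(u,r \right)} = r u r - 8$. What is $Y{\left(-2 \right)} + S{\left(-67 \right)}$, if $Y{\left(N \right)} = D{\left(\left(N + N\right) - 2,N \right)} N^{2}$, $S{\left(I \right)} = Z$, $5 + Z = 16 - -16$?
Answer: $-101$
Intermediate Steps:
$D{\left(u,r \right)} = -8 + u r^{2}$ ($D{\left(u,r \right)} = u r^{2} - 8 = -8 + u r^{2}$)
$Z = 27$ ($Z = -5 + \left(16 - -16\right) = -5 + \left(16 + 16\right) = -5 + 32 = 27$)
$S{\left(I \right)} = 27$
$Y{\left(N \right)} = N^{2} \left(-8 + N^{2} \left(-2 + 2 N\right)\right)$ ($Y{\left(N \right)} = \left(-8 + \left(\left(N + N\right) - 2\right) N^{2}\right) N^{2} = \left(-8 + \left(2 N - 2\right) N^{2}\right) N^{2} = \left(-8 + \left(-2 + 2 N\right) N^{2}\right) N^{2} = \left(-8 + N^{2} \left(-2 + 2 N\right)\right) N^{2} = N^{2} \left(-8 + N^{2} \left(-2 + 2 N\right)\right)$)
$Y{\left(-2 \right)} + S{\left(-67 \right)} = 2 \left(-2\right)^{2} \left(-4 + \left(-2\right)^{2} \left(-1 - 2\right)\right) + 27 = 2 \cdot 4 \left(-4 + 4 \left(-3\right)\right) + 27 = 2 \cdot 4 \left(-4 - 12\right) + 27 = 2 \cdot 4 \left(-16\right) + 27 = -128 + 27 = -101$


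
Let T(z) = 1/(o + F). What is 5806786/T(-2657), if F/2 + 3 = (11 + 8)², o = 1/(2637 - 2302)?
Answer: 1392821496746/335 ≈ 4.1577e+9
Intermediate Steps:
o = 1/335 ≈ 0.0029851
F = 716 (F = -6 + 2*(11 + 8)² = -6 + 2*19² = -6 + 2*361 = -6 + 722 = 716)
T(z) = 335/239861 (T(z) = 1/(1/335 + 716) = 1/(239861/335) = 335/239861)
5806786/T(-2657) = 5806786/(335/239861) = 5806786*(239861/335) = 1392821496746/335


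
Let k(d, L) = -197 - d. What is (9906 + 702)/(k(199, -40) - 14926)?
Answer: -5304/7661 ≈ -0.69234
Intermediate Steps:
(9906 + 702)/(k(199, -40) - 14926) = (9906 + 702)/((-197 - 1*199) - 14926) = 10608/((-197 - 199) - 14926) = 10608/(-396 - 14926) = 10608/(-15322) = 10608*(-1/15322) = -5304/7661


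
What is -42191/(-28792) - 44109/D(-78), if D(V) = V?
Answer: 16324067/28792 ≈ 566.96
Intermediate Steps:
-42191/(-28792) - 44109/D(-78) = -42191/(-28792) - 44109/(-78) = -42191*(-1/28792) - 44109*(-1/78) = 42191/28792 + 1131/2 = 16324067/28792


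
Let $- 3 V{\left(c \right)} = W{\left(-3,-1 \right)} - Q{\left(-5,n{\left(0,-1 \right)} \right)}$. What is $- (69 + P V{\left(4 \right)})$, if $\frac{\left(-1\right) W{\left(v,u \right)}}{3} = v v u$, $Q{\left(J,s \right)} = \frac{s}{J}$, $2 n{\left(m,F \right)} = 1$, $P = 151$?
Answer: $\frac{38851}{30} \approx 1295.0$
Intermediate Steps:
$n{\left(m,F \right)} = \frac{1}{2}$ ($n{\left(m,F \right)} = \frac{1}{2} \cdot 1 = \frac{1}{2}$)
$W{\left(v,u \right)} = - 3 u v^{2}$ ($W{\left(v,u \right)} = - 3 v v u = - 3 v^{2} u = - 3 u v^{2}$)
$V{\left(c \right)} = - \frac{271}{30}$ ($V{\left(c \right)} = - \frac{\left(-3\right) \left(-1\right) \left(-3\right)^{2} - \frac{1}{2 \left(-5\right)}}{3} = - \frac{\left(-3\right) \left(-1\right) 9 - \frac{1}{2} \left(- \frac{1}{5}\right)}{3} = - \frac{27 - - \frac{1}{10}}{3} = - \frac{27 + \frac{1}{10}}{3} = \left(- \frac{1}{3}\right) \frac{271}{10} = - \frac{271}{30}$)
$- (69 + P V{\left(4 \right)}) = - (69 + 151 \left(- \frac{271}{30}\right)) = - (69 - \frac{40921}{30}) = \left(-1\right) \left(- \frac{38851}{30}\right) = \frac{38851}{30}$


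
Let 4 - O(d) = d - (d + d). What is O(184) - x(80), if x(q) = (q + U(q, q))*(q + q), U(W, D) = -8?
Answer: -11332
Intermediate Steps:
O(d) = 4 + d (O(d) = 4 - (d - (d + d)) = 4 - (d - 2*d) = 4 - (-1)*d = 4 + d)
x(q) = 2*q*(-8 + q) (x(q) = (q - 8)*(q + q) = (-8 + q)*(2*q) = 2*q*(-8 + q))
O(184) - x(80) = (4 + 184) - 2*80*(-8 + 80) = 188 - 2*80*72 = 188 - 1*11520 = 188 - 11520 = -11332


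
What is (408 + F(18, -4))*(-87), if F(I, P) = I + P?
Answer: -36714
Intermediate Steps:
(408 + F(18, -4))*(-87) = (408 + (18 - 4))*(-87) = (408 + 14)*(-87) = 422*(-87) = -36714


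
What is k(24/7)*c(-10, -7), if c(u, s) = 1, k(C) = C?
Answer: 24/7 ≈ 3.4286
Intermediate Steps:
k(24/7)*c(-10, -7) = (24/7)*1 = 24/7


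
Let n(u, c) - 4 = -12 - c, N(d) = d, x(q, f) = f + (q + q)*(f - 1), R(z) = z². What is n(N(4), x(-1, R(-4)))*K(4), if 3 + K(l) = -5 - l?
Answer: -72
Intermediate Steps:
K(l) = -8 - l (K(l) = -3 + (-5 - l) = -8 - l)
x(q, f) = f + 2*q*(-1 + f) (x(q, f) = f + (2*q)*(-1 + f) = f + 2*q*(-1 + f))
n(u, c) = -8 - c (n(u, c) = 4 + (-12 - c) = -8 - c)
n(N(4), x(-1, R(-4)))*K(4) = (-8 - ((-4)² - 2*(-1) + 2*(-4)²*(-1)))*(-8 - 1*4) = (-8 - (16 + 2 + 2*16*(-1)))*(-8 - 4) = (-8 - (16 + 2 - 32))*(-12) = (-8 - 1*(-14))*(-12) = (-8 + 14)*(-12) = 6*(-12) = -72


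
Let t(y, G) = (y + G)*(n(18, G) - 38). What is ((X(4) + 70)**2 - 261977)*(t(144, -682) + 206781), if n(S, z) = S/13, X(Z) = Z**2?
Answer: -749547818021/13 ≈ -5.7658e+10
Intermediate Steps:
n(S, z) = S/13 (n(S, z) = S*(1/13) = S/13)
t(y, G) = -476*G/13 - 476*y/13 (t(y, G) = (y + G)*((1/13)*18 - 38) = (G + y)*(18/13 - 38) = (G + y)*(-476/13) = -476*G/13 - 476*y/13)
((X(4) + 70)**2 - 261977)*(t(144, -682) + 206781) = ((4**2 + 70)**2 - 261977)*((-476/13*(-682) - 476/13*144) + 206781) = ((16 + 70)**2 - 261977)*((324632/13 - 68544/13) + 206781) = (86**2 - 261977)*(256088/13 + 206781) = (7396 - 261977)*(2944241/13) = -254581*2944241/13 = -749547818021/13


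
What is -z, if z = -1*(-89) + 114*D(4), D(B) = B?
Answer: -545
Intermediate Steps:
z = 545 (z = -1*(-89) + 114*4 = 89 + 456 = 545)
-z = -1*545 = -545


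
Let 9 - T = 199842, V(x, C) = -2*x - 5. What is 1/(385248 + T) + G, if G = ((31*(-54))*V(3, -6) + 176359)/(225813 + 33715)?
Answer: 36114095323/48120384120 ≈ 0.75049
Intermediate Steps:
V(x, C) = -5 - 2*x
T = -199833 (T = 9 - 1*199842 = 9 - 199842 = -199833)
G = 194773/259528 (G = ((31*(-54))*(-5 - 2*3) + 176359)/(225813 + 33715) = (-1674*(-5 - 6) + 176359)/259528 = (-1674*(-11) + 176359)*(1/259528) = (18414 + 176359)*(1/259528) = 194773*(1/259528) = 194773/259528 ≈ 0.75049)
1/(385248 + T) + G = 1/(385248 - 199833) + 194773/259528 = 1/185415 + 194773/259528 = 36114095323/48120384120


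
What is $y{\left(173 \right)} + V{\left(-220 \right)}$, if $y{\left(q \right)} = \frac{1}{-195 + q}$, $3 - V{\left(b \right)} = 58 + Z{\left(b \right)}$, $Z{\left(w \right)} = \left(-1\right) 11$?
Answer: $- \frac{969}{22} \approx -44.045$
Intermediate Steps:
$Z{\left(w \right)} = -11$
$V{\left(b \right)} = -44$ ($V{\left(b \right)} = 3 - \left(58 - 11\right) = 3 - 47 = -44$)
$y{\left(173 \right)} + V{\left(-220 \right)} = \frac{1}{-195 + 173} - 44 = \frac{1}{-22} - 44 = - \frac{1}{22} - 44 = - \frac{969}{22}$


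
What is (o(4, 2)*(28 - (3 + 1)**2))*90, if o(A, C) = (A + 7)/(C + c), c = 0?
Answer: 5940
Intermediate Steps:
o(A, C) = (7 + A)/C (o(A, C) = (A + 7)/(C + 0) = (7 + A)/C)
(o(4, 2)*(28 - (3 + 1)**2))*90 = (((7 + 4)/2)*(28 - (3 + 1)**2))*90 = (((1/2)*11)*(28 - 1*4**2))*90 = (11*(28 - 1*16)/2)*90 = (11*(28 - 16)/2)*90 = ((11/2)*12)*90 = 66*90 = 5940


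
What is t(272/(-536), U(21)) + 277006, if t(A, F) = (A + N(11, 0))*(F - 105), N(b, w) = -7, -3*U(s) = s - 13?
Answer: 55840675/201 ≈ 2.7781e+5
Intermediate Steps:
U(s) = 13/3 - s/3 (U(s) = -(s - 13)/3 = -(-13 + s)/3 = 13/3 - s/3)
t(A, F) = (-105 + F)*(-7 + A) (t(A, F) = (A - 7)*(F - 105) = (-7 + A)*(-105 + F) = (-105 + F)*(-7 + A))
t(272/(-536), U(21)) + 277006 = (735 - 28560/(-536) - 7*(13/3 - ⅓*21) + (272/(-536))*(13/3 - ⅓*21)) + 277006 = (735 - 28560*(-1)/536 - 7*(13/3 - 7) + (272*(-1/536))*(13/3 - 7)) + 277006 = (735 - 105*(-34/67) - 7*(-8/3) - 34/67*(-8/3)) + 277006 = (735 + 3570/67 + 56/3 + 272/201) + 277006 = 162469/201 + 277006 = 55840675/201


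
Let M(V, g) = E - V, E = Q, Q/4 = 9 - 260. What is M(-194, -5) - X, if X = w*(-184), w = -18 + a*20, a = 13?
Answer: 43718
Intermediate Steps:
w = 242 (w = -18 + 13*20 = -18 + 260 = 242)
X = -44528 (X = 242*(-184) = -44528)
Q = -1004 (Q = 4*(9 - 260) = 4*(-251) = -1004)
E = -1004
M(V, g) = -1004 - V
M(-194, -5) - X = (-1004 - 1*(-194)) - 1*(-44528) = (-1004 + 194) + 44528 = -810 + 44528 = 43718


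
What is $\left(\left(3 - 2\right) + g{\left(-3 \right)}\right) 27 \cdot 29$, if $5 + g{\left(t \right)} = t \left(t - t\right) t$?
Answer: $-3132$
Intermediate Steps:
$g{\left(t \right)} = -5$ ($g{\left(t \right)} = -5 + t \left(t - t\right) t = -5 + t 0 t = -5 + 0 t = -5 + 0 = -5$)
$\left(\left(3 - 2\right) + g{\left(-3 \right)}\right) 27 \cdot 29 = \left(\left(3 - 2\right) - 5\right) 27 \cdot 29 = \left(1 - 5\right) 27 \cdot 29 = \left(-4\right) 27 \cdot 29 = \left(-108\right) 29 = -3132$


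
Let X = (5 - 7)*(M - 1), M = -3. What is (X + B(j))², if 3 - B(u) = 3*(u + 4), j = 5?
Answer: 256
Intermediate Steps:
X = 8 (X = (5 - 7)*(-3 - 1) = -2*(-4) = 8)
B(u) = -9 - 3*u (B(u) = 3 - 3*(u + 4) = 3 - 3*(4 + u) = 3 - (12 + 3*u) = 3 + (-12 - 3*u) = -9 - 3*u)
(X + B(j))² = (8 + (-9 - 3*5))² = (8 + (-9 - 15))² = (8 - 24)² = (-16)² = 256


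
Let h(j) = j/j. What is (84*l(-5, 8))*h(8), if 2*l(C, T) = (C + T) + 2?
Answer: 210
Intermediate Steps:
l(C, T) = 1 + C/2 + T/2 (l(C, T) = ((C + T) + 2)/2 = (2 + C + T)/2 = 1 + C/2 + T/2)
h(j) = 1
(84*l(-5, 8))*h(8) = (84*(1 + (½)*(-5) + (½)*8))*1 = (84*(1 - 5/2 + 4))*1 = (84*(5/2))*1 = 210*1 = 210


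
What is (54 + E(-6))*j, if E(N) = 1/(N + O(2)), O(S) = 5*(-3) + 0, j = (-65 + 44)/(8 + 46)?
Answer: -1133/54 ≈ -20.981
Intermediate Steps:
j = -7/18 (j = -21/54 = -21*1/54 = -7/18 ≈ -0.38889)
O(S) = -15 (O(S) = -15 + 0 = -15)
E(N) = 1/(-15 + N) (E(N) = 1/(N - 15) = 1/(-15 + N))
(54 + E(-6))*j = (54 + 1/(-15 - 6))*(-7/18) = (54 + 1/(-21))*(-7/18) = (54 - 1/21)*(-7/18) = (1133/21)*(-7/18) = -1133/54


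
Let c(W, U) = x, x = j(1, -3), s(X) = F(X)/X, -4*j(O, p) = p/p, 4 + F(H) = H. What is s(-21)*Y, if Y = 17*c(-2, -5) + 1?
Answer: -325/84 ≈ -3.8690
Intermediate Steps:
F(H) = -4 + H
j(O, p) = -¼ (j(O, p) = -p/(4*p) = -¼*1 = -¼)
s(X) = (-4 + X)/X
x = -¼ ≈ -0.25000
c(W, U) = -¼
Y = -13/4 (Y = 17*(-¼) + 1 = -17/4 + 1 = -13/4 ≈ -3.2500)
s(-21)*Y = ((-4 - 21)/(-21))*(-13/4) = -1/21*(-25)*(-13/4) = (25/21)*(-13/4) = -325/84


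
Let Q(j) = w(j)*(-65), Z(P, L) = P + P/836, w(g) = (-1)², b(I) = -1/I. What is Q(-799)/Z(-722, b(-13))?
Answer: 1430/15903 ≈ 0.089920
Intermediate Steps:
w(g) = 1
Z(P, L) = 837*P/836 (Z(P, L) = P + P*(1/836) = P + P/836 = 837*P/836)
Q(j) = -65 (Q(j) = 1*(-65) = -65)
Q(-799)/Z(-722, b(-13)) = -65/((837/836)*(-722)) = -65/(-15903/22) = -65*(-22/15903) = 1430/15903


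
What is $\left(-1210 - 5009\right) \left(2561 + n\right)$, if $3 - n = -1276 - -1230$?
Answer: $-16231590$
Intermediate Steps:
$n = 49$ ($n = 3 - \left(-1276 - -1230\right) = 3 - \left(-1276 + 1230\right) = 3 - -46 = 3 + 46 = 49$)
$\left(-1210 - 5009\right) \left(2561 + n\right) = \left(-1210 - 5009\right) \left(2561 + 49\right) = \left(-6219\right) 2610 = -16231590$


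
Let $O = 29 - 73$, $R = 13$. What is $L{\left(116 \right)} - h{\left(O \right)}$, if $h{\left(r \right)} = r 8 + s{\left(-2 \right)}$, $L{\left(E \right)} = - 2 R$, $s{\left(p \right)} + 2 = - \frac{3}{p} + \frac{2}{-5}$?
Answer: $\frac{3269}{10} \approx 326.9$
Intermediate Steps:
$s{\left(p \right)} = - \frac{12}{5} - \frac{3}{p}$ ($s{\left(p \right)} = -2 + \left(- \frac{3}{p} + \frac{2}{-5}\right) = -2 + \left(- \frac{3}{p} + 2 \left(- \frac{1}{5}\right)\right) = -2 - \left(\frac{2}{5} + \frac{3}{p}\right) = - \frac{12}{5} - \frac{3}{p}$)
$L{\left(E \right)} = -26$ ($L{\left(E \right)} = \left(-2\right) 13 = -26$)
$O = -44$ ($O = 29 - 73 = -44$)
$h{\left(r \right)} = - \frac{9}{10} + 8 r$ ($h{\left(r \right)} = r 8 - \left(\frac{12}{5} + \frac{3}{-2}\right) = 8 r - \frac{9}{10} = - \frac{9}{10} + 8 r$)
$L{\left(116 \right)} - h{\left(O \right)} = -26 - \left(- \frac{9}{10} + 8 \left(-44\right)\right) = -26 - \left(- \frac{9}{10} - 352\right) = -26 - - \frac{3529}{10} = -26 + \frac{3529}{10} = \frac{3269}{10}$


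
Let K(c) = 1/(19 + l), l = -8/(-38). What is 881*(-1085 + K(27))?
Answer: -348881286/365 ≈ -9.5584e+5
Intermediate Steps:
l = 4/19 (l = -8*(-1/38) = 4/19 ≈ 0.21053)
K(c) = 19/365 (K(c) = 1/(19 + 4/19) = 1/(365/19) = 19/365)
881*(-1085 + K(27)) = 881*(-1085 + 19/365) = 881*(-396006/365) = -348881286/365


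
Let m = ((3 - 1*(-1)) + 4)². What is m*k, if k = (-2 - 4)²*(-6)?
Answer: -13824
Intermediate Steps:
k = -216 (k = (-6)²*(-6) = 36*(-6) = -216)
m = 64 (m = ((3 + 1) + 4)² = (4 + 4)² = 8² = 64)
m*k = 64*(-216) = -13824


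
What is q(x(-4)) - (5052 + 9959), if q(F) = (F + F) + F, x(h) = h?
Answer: -15023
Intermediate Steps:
q(F) = 3*F (q(F) = 2*F + F = 3*F)
q(x(-4)) - (5052 + 9959) = 3*(-4) - (5052 + 9959) = -12 - 1*15011 = -12 - 15011 = -15023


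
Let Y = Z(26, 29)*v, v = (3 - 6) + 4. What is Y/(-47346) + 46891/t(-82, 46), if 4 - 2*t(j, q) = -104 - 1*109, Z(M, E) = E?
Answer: 4440196279/10274082 ≈ 432.17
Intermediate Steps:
v = 1 (v = -3 + 4 = 1)
t(j, q) = 217/2 (t(j, q) = 2 - (-104 - 1*109)/2 = 2 - (-104 - 109)/2 = 2 - ½*(-213) = 2 + 213/2 = 217/2)
Y = 29 (Y = 29*1 = 29)
Y/(-47346) + 46891/t(-82, 46) = 29/(-47346) + 46891/(217/2) = 29*(-1/47346) + 46891*(2/217) = -29/47346 + 93782/217 = 4440196279/10274082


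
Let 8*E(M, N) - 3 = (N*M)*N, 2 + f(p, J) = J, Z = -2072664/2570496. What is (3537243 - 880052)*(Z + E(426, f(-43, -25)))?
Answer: 11047672167329205/107104 ≈ 1.0315e+11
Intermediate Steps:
Z = -86361/107104 (Z = -2072664*1/2570496 = -86361/107104 ≈ -0.80633)
f(p, J) = -2 + J
E(M, N) = 3/8 + M*N**2/8 (E(M, N) = 3/8 + ((N*M)*N)/8 = 3/8 + ((M*N)*N)/8 = 3/8 + (M*N**2)/8 = 3/8 + M*N**2/8)
(3537243 - 880052)*(Z + E(426, f(-43, -25))) = (3537243 - 880052)*(-86361/107104 + (3/8 + (1/8)*426*(-2 - 25)**2)) = 2657191*(-86361/107104 + (3/8 + (1/8)*426*(-27)**2)) = 2657191*(-86361/107104 + (3/8 + (1/8)*426*729)) = 2657191*(-86361/107104 + (3/8 + 155277/4)) = 2657191*(-86361/107104 + 310557/8) = 2657191*(4157650755/107104) = 11047672167329205/107104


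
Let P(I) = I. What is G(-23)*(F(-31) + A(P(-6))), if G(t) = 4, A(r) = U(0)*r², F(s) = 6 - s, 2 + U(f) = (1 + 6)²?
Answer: 6916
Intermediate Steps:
U(f) = 47 (U(f) = -2 + (1 + 6)² = -2 + 7² = -2 + 49 = 47)
A(r) = 47*r²
G(-23)*(F(-31) + A(P(-6))) = 4*((6 - 1*(-31)) + 47*(-6)²) = 4*((6 + 31) + 47*36) = 4*(37 + 1692) = 4*1729 = 6916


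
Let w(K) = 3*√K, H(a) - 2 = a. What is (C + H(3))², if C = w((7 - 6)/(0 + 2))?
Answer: 59/2 + 15*√2 ≈ 50.713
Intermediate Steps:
H(a) = 2 + a
C = 3*√2/2 (C = 3*√((7 - 6)/(0 + 2)) = 3*√(1/2) = 3*√(1*(½)) = 3*√(½) = 3*(√2/2) = 3*√2/2 ≈ 2.1213)
(C + H(3))² = (3*√2/2 + (2 + 3))² = (3*√2/2 + 5)² = (5 + 3*√2/2)²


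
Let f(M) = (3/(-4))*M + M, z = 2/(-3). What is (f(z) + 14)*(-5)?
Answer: -415/6 ≈ -69.167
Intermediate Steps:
z = -⅔ (z = 2*(-⅓) = -⅔ ≈ -0.66667)
f(M) = M/4 (f(M) = (3*(-¼))*M + M = -3*M/4 + M = M/4)
(f(z) + 14)*(-5) = ((¼)*(-⅔) + 14)*(-5) = (-⅙ + 14)*(-5) = (83/6)*(-5) = -415/6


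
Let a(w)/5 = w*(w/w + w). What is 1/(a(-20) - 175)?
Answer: 1/1725 ≈ 0.00057971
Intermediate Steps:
a(w) = 5*w*(1 + w) (a(w) = 5*(w*(w/w + w)) = 5*(w*(1 + w)) = 5*w*(1 + w))
1/(a(-20) - 175) = 1/(5*(-20)*(1 - 20) - 175) = 1/(5*(-20)*(-19) - 175) = 1/(1900 - 175) = 1/1725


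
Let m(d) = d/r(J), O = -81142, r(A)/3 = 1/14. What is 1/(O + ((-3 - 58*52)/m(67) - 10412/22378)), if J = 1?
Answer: -156646/12712155135 ≈ -1.2323e-5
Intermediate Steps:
r(A) = 3/14
m(d) = 14*d/3 (m(d) = d/(3/14) = d*(14/3) = 14*d/3)
1/(O + ((-3 - 58*52)/m(67) - 10412/22378)) = 1/(-81142 + ((-3 - 58*52)/(((14/3)*67)) - 10412/22378)) = 1/(-81142 + ((-3 - 3016)/(938/3) - 10412*1/22378)) = 1/(-81142 + (-3019*3/938 - 5206/11189)) = 1/(-81142 + (-9057/938 - 5206/11189)) = 1/(-81142 - 1585403/156646) = 1/(-12712155135/156646) = -156646/12712155135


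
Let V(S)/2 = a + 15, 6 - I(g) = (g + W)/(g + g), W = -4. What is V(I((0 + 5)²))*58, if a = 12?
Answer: 3132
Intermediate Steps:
I(g) = 6 - (-4 + g)/(2*g) (I(g) = 6 - (g - 4)/(g + g) = 6 - (-4 + g)/(2*g))
V(S) = 54 (V(S) = 2*(12 + 15) = 2*27 = 54)
V(I((0 + 5)²))*58 = 54*58 = 3132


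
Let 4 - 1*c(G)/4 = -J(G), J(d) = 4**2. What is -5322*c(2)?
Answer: -425760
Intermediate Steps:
J(d) = 16
c(G) = 80 (c(G) = 16 - (-4)*16 = 16 - 4*(-16) = 16 + 64 = 80)
-5322*c(2) = -5322*80 = -425760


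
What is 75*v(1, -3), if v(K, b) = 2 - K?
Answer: 75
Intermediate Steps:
75*v(1, -3) = 75*(2 - 1*1) = 75*(2 - 1) = 75*1 = 75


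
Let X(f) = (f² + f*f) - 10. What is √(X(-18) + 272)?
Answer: √910 ≈ 30.166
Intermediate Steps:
X(f) = -10 + 2*f² (X(f) = (f² + f²) - 10 = 2*f² - 10 = -10 + 2*f²)
√(X(-18) + 272) = √((-10 + 2*(-18)²) + 272) = √((-10 + 2*324) + 272) = √((-10 + 648) + 272) = √(638 + 272) = √910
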